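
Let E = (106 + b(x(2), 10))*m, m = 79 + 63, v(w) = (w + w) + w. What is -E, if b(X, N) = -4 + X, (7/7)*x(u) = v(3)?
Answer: -15762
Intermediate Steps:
v(w) = 3*w (v(w) = 2*w + w = 3*w)
x(u) = 9 (x(u) = 3*3 = 9)
m = 142
E = 15762 (E = (106 + (-4 + 9))*142 = (106 + 5)*142 = 111*142 = 15762)
-E = -1*15762 = -15762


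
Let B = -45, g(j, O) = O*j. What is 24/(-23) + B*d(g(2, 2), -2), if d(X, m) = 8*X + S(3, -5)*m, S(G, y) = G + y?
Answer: -37284/23 ≈ -1621.0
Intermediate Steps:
d(X, m) = -2*m + 8*X (d(X, m) = 8*X + (3 - 5)*m = 8*X - 2*m = -2*m + 8*X)
24/(-23) + B*d(g(2, 2), -2) = 24/(-23) - 45*(-2*(-2) + 8*(2*2)) = 24*(-1/23) - 45*(4 + 8*4) = -24/23 - 45*(4 + 32) = -24/23 - 45*36 = -24/23 - 1620 = -37284/23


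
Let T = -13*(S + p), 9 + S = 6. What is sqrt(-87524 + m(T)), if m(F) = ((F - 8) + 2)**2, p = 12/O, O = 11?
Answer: I*sqrt(10547555)/11 ≈ 295.25*I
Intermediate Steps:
S = -3 (S = -9 + 6 = -3)
p = 12/11 ≈ 1.0909
T = 273/11 (T = -13*(-3 + 12/11) = -13*(-21/11) = 273/11 ≈ 24.818)
m(F) = (-6 + F)**2 (m(F) = ((-8 + F) + 2)**2 = (-6 + F)**2)
sqrt(-87524 + m(T)) = sqrt(-87524 + (-6 + 273/11)**2) = sqrt(-87524 + (207/11)**2) = sqrt(-87524 + 42849/121) = sqrt(-10547555/121) = I*sqrt(10547555)/11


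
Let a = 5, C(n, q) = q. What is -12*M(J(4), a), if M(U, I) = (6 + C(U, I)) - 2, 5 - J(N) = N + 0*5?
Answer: -108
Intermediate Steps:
J(N) = 5 - N (J(N) = 5 - (N + 0*5) = 5 - (N + 0) = 5 - N)
M(U, I) = 4 + I (M(U, I) = (6 + I) - 2 = 4 + I)
-12*M(J(4), a) = -12*(4 + 5) = -12*9 = -108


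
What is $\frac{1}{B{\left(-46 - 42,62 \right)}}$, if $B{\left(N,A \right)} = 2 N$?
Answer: $- \frac{1}{176} \approx -0.0056818$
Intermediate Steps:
$\frac{1}{B{\left(-46 - 42,62 \right)}} = \frac{1}{2 \left(-46 - 42\right)} = \frac{1}{2 \left(-88\right)} = \frac{1}{-176} = - \frac{1}{176}$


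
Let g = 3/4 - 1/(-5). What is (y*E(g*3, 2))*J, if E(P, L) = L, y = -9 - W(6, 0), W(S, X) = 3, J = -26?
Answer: 624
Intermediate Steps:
g = 19/20 (g = 3*(1/4) - 1*(-1/5) = 3/4 + 1/5 = 19/20 ≈ 0.95000)
y = -12 (y = -9 - 1*3 = -9 - 3 = -12)
(y*E(g*3, 2))*J = -12*2*(-26) = -24*(-26) = 624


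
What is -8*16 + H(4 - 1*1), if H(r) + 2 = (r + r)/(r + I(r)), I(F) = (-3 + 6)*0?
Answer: -128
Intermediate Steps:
I(F) = 0 (I(F) = 3*0 = 0)
H(r) = 0 (H(r) = -2 + (r + r)/(r + 0) = -2 + (2*r)/r = -2 + 2 = 0)
-8*16 + H(4 - 1*1) = -8*16 + 0 = -128 + 0 = -128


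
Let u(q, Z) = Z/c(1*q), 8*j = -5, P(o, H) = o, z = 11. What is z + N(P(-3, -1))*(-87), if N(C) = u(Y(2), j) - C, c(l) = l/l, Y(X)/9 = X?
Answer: -1565/8 ≈ -195.63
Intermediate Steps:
Y(X) = 9*X
c(l) = 1
j = -5/8 (j = (1/8)*(-5) = -5/8 ≈ -0.62500)
u(q, Z) = Z (u(q, Z) = Z/1 = Z*1 = Z)
N(C) = -5/8 - C
z + N(P(-3, -1))*(-87) = 11 + (-5/8 - 1*(-3))*(-87) = 11 + (-5/8 + 3)*(-87) = 11 + (19/8)*(-87) = 11 - 1653/8 = -1565/8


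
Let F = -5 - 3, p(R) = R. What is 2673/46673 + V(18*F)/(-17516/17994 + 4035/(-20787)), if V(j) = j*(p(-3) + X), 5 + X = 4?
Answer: -152339798894463/308827378721 ≈ -493.28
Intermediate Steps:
X = -1 (X = -5 + 4 = -1)
F = -8
V(j) = -4*j (V(j) = j*(-3 - 1) = j*(-4) = -4*j)
2673/46673 + V(18*F)/(-17516/17994 + 4035/(-20787)) = 2673/46673 + (-72*(-8))/(-17516/17994 + 4035/(-20787)) = 2673*(1/46673) + (-4*(-144))/(-17516*1/17994 + 4035*(-1/20787)) = 243/4243 + 576/(-8758/8997 - 1345/6929) = 243/4243 + 576/(-72785147/62340213) = 243/4243 + 576*(-62340213/72785147) = 243/4243 - 35907962688/72785147 = -152339798894463/308827378721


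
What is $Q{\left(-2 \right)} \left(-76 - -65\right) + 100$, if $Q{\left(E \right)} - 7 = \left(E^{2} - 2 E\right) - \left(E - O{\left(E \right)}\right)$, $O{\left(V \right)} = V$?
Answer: $-65$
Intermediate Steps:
$Q{\left(E \right)} = 7 + E^{2} - 2 E$ ($Q{\left(E \right)} = 7 + \left(\left(E^{2} - 2 E\right) + \left(E - E\right)\right) = 7 + \left(\left(E^{2} - 2 E\right) + 0\right) = 7 + \left(E^{2} - 2 E\right) = 7 + E^{2} - 2 E$)
$Q{\left(-2 \right)} \left(-76 - -65\right) + 100 = \left(7 + \left(-2\right)^{2} - -4\right) \left(-76 - -65\right) + 100 = \left(7 + 4 + 4\right) \left(-76 + 65\right) + 100 = 15 \left(-11\right) + 100 = -165 + 100 = -65$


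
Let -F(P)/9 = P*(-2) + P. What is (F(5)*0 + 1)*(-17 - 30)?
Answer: -47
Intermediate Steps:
F(P) = 9*P (F(P) = -9*(P*(-2) + P) = -9*(-2*P + P) = -(-9)*P = 9*P)
(F(5)*0 + 1)*(-17 - 30) = ((9*5)*0 + 1)*(-17 - 30) = (45*0 + 1)*(-47) = (0 + 1)*(-47) = 1*(-47) = -47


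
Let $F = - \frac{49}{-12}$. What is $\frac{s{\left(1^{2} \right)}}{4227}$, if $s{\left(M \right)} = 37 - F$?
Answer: $\frac{395}{50724} \approx 0.0077872$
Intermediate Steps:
$F = \frac{49}{12}$ ($F = \left(-49\right) \left(- \frac{1}{12}\right) = \frac{49}{12} \approx 4.0833$)
$s{\left(M \right)} = \frac{395}{12}$ ($s{\left(M \right)} = 37 - \frac{49}{12} = \frac{395}{12}$)
$\frac{s{\left(1^{2} \right)}}{4227} = \frac{395}{12 \cdot 4227} = \frac{395}{12} \cdot \frac{1}{4227} = \frac{395}{50724}$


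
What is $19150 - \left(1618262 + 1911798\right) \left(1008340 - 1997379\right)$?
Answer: $3491367031490$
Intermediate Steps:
$19150 - \left(1618262 + 1911798\right) \left(1008340 - 1997379\right) = 19150 - 3530060 \left(-989039\right) = 19150 - -3491367012340 = 19150 + 3491367012340 = 3491367031490$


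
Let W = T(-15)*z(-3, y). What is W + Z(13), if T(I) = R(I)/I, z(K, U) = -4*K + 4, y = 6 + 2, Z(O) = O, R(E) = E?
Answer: 29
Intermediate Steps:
y = 8
z(K, U) = 4 - 4*K
T(I) = 1 (T(I) = I/I = 1)
W = 16 (W = 1*(4 - 4*(-3)) = 1*(4 + 12) = 1*16 = 16)
W + Z(13) = 16 + 13 = 29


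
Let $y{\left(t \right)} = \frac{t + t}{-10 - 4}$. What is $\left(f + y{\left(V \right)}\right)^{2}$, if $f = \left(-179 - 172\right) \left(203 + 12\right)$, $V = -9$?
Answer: $\frac{279043836516}{49} \approx 5.6948 \cdot 10^{9}$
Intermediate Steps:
$y{\left(t \right)} = - \frac{t}{7}$ ($y{\left(t \right)} = \frac{2 t}{-14} = 2 t \left(- \frac{1}{14}\right) = - \frac{t}{7}$)
$f = -75465$ ($f = \left(-351\right) 215 = -75465$)
$\left(f + y{\left(V \right)}\right)^{2} = \left(-75465 - - \frac{9}{7}\right)^{2} = \left(-75465 + \frac{9}{7}\right)^{2} = \left(- \frac{528246}{7}\right)^{2} = \frac{279043836516}{49}$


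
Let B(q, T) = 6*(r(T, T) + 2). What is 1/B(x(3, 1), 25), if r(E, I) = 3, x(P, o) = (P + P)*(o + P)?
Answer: 1/30 ≈ 0.033333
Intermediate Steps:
x(P, o) = 2*P*(P + o) (x(P, o) = (2*P)*(P + o) = 2*P*(P + o))
B(q, T) = 30 (B(q, T) = 6*(3 + 2) = 6*5 = 30)
1/B(x(3, 1), 25) = 1/30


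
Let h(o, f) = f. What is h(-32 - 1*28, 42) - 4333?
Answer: -4291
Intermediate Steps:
h(-32 - 1*28, 42) - 4333 = 42 - 4333 = -4291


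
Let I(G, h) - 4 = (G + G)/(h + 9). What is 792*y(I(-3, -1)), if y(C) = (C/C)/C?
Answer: 3168/13 ≈ 243.69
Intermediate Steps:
I(G, h) = 4 + 2*G/(9 + h) (I(G, h) = 4 + (G + G)/(h + 9) = 4 + (2*G)/(9 + h) = 4 + 2*G/(9 + h))
y(C) = 1/C
792*y(I(-3, -1)) = 792/((2*(18 - 3 + 2*(-1))/(9 - 1))) = 792/((2*(18 - 3 - 2)/8)) = 792/((2*(1/8)*13)) = 792/(13/4) = 792*(4/13) = 3168/13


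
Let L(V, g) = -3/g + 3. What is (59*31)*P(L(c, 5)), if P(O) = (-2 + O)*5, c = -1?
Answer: 3658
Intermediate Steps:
L(V, g) = 3 - 3/g
P(O) = -10 + 5*O
(59*31)*P(L(c, 5)) = (59*31)*(-10 + 5*(3 - 3/5)) = 1829*(-10 + 5*(3 - 3*⅕)) = 1829*(-10 + 5*(3 - ⅗)) = 1829*(-10 + 5*(12/5)) = 1829*(-10 + 12) = 1829*2 = 3658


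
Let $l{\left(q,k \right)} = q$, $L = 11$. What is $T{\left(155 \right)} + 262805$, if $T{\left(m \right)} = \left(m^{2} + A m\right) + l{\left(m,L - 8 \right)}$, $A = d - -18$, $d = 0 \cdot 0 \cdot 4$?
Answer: $289775$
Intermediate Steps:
$d = 0$ ($d = 0 \cdot 4 = 0$)
$A = 18$ ($A = 0 - -18 = 0 + 18 = 18$)
$T{\left(m \right)} = m^{2} + 19 m$ ($T{\left(m \right)} = \left(m^{2} + 18 m\right) + m = m^{2} + 19 m$)
$T{\left(155 \right)} + 262805 = 155 \left(19 + 155\right) + 262805 = 155 \cdot 174 + 262805 = 26970 + 262805 = 289775$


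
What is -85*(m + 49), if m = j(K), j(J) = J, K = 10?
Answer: -5015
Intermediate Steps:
m = 10
-85*(m + 49) = -85*(10 + 49) = -85*59 = -5015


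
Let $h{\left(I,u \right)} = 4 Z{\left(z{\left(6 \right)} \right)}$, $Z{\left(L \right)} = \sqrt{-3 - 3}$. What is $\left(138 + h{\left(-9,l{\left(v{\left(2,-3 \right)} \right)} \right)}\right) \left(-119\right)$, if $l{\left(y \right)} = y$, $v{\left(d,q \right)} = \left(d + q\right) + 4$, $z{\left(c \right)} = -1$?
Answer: $-16422 - 476 i \sqrt{6} \approx -16422.0 - 1166.0 i$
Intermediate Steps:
$Z{\left(L \right)} = i \sqrt{6}$ ($Z{\left(L \right)} = \sqrt{-6} = i \sqrt{6}$)
$v{\left(d,q \right)} = 4 + d + q$
$h{\left(I,u \right)} = 4 i \sqrt{6}$
$\left(138 + h{\left(-9,l{\left(v{\left(2,-3 \right)} \right)} \right)}\right) \left(-119\right) = \left(138 + 4 i \sqrt{6}\right) \left(-119\right) = -16422 - 476 i \sqrt{6}$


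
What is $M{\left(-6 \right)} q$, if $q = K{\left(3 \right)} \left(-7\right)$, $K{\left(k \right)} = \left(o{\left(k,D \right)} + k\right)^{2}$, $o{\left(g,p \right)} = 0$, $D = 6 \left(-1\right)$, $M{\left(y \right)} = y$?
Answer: $378$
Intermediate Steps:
$D = -6$
$K{\left(k \right)} = k^{2}$ ($K{\left(k \right)} = \left(0 + k\right)^{2} = k^{2}$)
$q = -63$ ($q = 3^{2} \left(-7\right) = 9 \left(-7\right) = -63$)
$M{\left(-6 \right)} q = \left(-6\right) \left(-63\right) = 378$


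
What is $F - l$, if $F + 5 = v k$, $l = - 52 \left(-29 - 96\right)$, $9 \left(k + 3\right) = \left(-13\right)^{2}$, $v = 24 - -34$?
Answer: $- \frac{50309}{9} \approx -5589.9$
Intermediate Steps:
$v = 58$ ($v = 24 + 34 = 58$)
$k = \frac{142}{9}$ ($k = -3 + \frac{\left(-13\right)^{2}}{9} = -3 + \frac{1}{9} \cdot 169 = -3 + \frac{169}{9} = \frac{142}{9} \approx 15.778$)
$l = 6500$ ($l = \left(-52\right) \left(-125\right) = 6500$)
$F = \frac{8191}{9}$ ($F = -5 + 58 \cdot \frac{142}{9} = -5 + \frac{8236}{9} = \frac{8191}{9} \approx 910.11$)
$F - l = \frac{8191}{9} - 6500 = - \frac{50309}{9}$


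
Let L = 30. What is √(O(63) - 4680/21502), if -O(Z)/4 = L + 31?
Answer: 4*I*√10439221/827 ≈ 15.627*I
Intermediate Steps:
O(Z) = -244 (O(Z) = -4*(30 + 31) = -4*61 = -244)
√(O(63) - 4680/21502) = √(-244 - 4680/21502) = √(-244 - 4680*1/21502) = √(-244 - 180/827) = √(-201968/827) = 4*I*√10439221/827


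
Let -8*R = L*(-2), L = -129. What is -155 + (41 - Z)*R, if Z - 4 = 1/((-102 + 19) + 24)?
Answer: -79579/59 ≈ -1348.8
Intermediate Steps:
Z = 235/59 (Z = 4 + 1/((-102 + 19) + 24) = 4 + 1/(-83 + 24) = 4 + 1/(-59) = 4 - 1/59 = 235/59 ≈ 3.9831)
R = -129/4 (R = -(-129)*(-2)/8 = -⅛*258 = -129/4 ≈ -32.250)
-155 + (41 - Z)*R = -155 + (41 - 1*235/59)*(-129/4) = -155 + (41 - 235/59)*(-129/4) = -155 + (2184/59)*(-129/4) = -155 - 70434/59 = -79579/59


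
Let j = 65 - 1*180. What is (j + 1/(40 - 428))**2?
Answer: 1991033641/150544 ≈ 13226.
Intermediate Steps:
j = -115 (j = 65 - 180 = -115)
(j + 1/(40 - 428))**2 = (-115 + 1/(40 - 428))**2 = (-115 + 1/(-388))**2 = (-115 - 1/388)**2 = (-44621/388)**2 = 1991033641/150544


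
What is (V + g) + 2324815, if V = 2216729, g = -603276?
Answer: 3938268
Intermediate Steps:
(V + g) + 2324815 = (2216729 - 603276) + 2324815 = 1613453 + 2324815 = 3938268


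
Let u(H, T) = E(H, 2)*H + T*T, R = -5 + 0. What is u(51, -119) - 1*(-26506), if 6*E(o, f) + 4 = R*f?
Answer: 40548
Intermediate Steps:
R = -5
E(o, f) = -⅔ - 5*f/6 (E(o, f) = -⅔ + (-5*f)/6 = -⅔ - 5*f/6)
u(H, T) = T² - 7*H/3 (u(H, T) = (-⅔ - ⅚*2)*H + T*T = (-⅔ - 5/3)*H + T² = -7*H/3 + T² = T² - 7*H/3)
u(51, -119) - 1*(-26506) = ((-119)² - 7/3*51) - 1*(-26506) = (14161 - 119) + 26506 = 14042 + 26506 = 40548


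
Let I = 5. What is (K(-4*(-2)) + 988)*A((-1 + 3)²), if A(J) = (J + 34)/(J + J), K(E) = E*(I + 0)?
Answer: 4883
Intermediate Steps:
K(E) = 5*E (K(E) = E*(5 + 0) = E*5 = 5*E)
A(J) = (34 + J)/(2*J) (A(J) = (34 + J)/((2*J)) = (34 + J)*(1/(2*J)) = (34 + J)/(2*J))
(K(-4*(-2)) + 988)*A((-1 + 3)²) = (5*(-4*(-2)) + 988)*((34 + (-1 + 3)²)/(2*((-1 + 3)²))) = (5*8 + 988)*((34 + 2²)/(2*(2²))) = (40 + 988)*((½)*(34 + 4)/4) = 1028*((½)*(¼)*38) = 1028*(19/4) = 4883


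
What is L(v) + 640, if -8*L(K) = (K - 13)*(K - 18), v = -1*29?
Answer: 1573/4 ≈ 393.25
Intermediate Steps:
v = -29
L(K) = -(-18 + K)*(-13 + K)/8 (L(K) = -(K - 13)*(K - 18)/8 = -(-13 + K)*(-18 + K)/8 = -(-18 + K)*(-13 + K)/8)
L(v) + 640 = (-117/4 - ⅛*(-29)² + (31/8)*(-29)) + 640 = (-117/4 - ⅛*841 - 899/8) + 640 = (-117/4 - 841/8 - 899/8) + 640 = -987/4 + 640 = 1573/4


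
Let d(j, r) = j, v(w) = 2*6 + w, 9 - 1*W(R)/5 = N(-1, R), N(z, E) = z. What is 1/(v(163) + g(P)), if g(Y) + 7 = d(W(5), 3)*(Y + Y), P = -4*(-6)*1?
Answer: 1/2568 ≈ 0.00038941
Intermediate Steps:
W(R) = 50 (W(R) = 45 - 5*(-1) = 45 + 5 = 50)
v(w) = 12 + w
P = 24 (P = 24*1 = 24)
g(Y) = -7 + 100*Y (g(Y) = -7 + 50*(Y + Y) = -7 + 50*(2*Y) = -7 + 100*Y)
1/(v(163) + g(P)) = 1/((12 + 163) + (-7 + 100*24)) = 1/(175 + (-7 + 2400)) = 1/(175 + 2393) = 1/2568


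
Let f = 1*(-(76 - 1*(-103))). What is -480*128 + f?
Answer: -61619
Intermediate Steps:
f = -179 (f = 1*(-(76 + 103)) = 1*(-1*179) = 1*(-179) = -179)
-480*128 + f = -480*128 - 179 = -61440 - 179 = -61619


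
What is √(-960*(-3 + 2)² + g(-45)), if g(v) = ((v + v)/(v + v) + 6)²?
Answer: I*√911 ≈ 30.183*I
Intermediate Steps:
g(v) = 49 (g(v) = ((2*v)/((2*v)) + 6)² = ((2*v)*(1/(2*v)) + 6)² = (1 + 6)² = 7² = 49)
√(-960*(-3 + 2)² + g(-45)) = √(-960*(-3 + 2)² + 49) = √(-960*(-1)² + 49) = √(-960*1 + 49) = √(-960 + 49) = √(-911) = I*√911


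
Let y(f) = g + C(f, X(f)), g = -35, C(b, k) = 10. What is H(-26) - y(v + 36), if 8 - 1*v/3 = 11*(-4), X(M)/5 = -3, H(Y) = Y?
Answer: -1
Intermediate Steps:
X(M) = -15 (X(M) = 5*(-3) = -15)
v = 156 (v = 24 - 33*(-4) = 24 - 3*(-44) = 24 + 132 = 156)
y(f) = -25 (y(f) = -35 + 10 = -25)
H(-26) - y(v + 36) = -26 - 1*(-25) = -26 + 25 = -1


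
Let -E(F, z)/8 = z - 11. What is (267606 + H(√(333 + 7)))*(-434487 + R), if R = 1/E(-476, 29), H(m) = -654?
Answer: -695923052867/6 ≈ -1.1599e+11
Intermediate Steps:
E(F, z) = 88 - 8*z (E(F, z) = -8*(z - 11) = -8*(-11 + z) = 88 - 8*z)
R = -1/144 (R = 1/(88 - 8*29) = 1/(88 - 232) = 1/(-144) = -1/144 ≈ -0.0069444)
(267606 + H(√(333 + 7)))*(-434487 + R) = (267606 - 654)*(-434487 - 1/144) = 266952*(-62566129/144) = -695923052867/6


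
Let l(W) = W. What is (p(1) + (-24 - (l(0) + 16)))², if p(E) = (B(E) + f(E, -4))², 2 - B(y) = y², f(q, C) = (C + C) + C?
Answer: 6561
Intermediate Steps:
f(q, C) = 3*C (f(q, C) = 2*C + C = 3*C)
B(y) = 2 - y²
p(E) = (-10 - E²)² (p(E) = ((2 - E²) + 3*(-4))² = ((2 - E²) - 12)² = (-10 - E²)²)
(p(1) + (-24 - (l(0) + 16)))² = ((10 + 1²)² + (-24 - (0 + 16)))² = ((10 + 1)² + (-24 - 1*16))² = (11² + (-24 - 16))² = (121 - 40)² = 81² = 6561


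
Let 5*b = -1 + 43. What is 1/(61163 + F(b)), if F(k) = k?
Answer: 5/305857 ≈ 1.6348e-5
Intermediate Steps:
b = 42/5 (b = (-1 + 43)/5 = (⅕)*42 = 42/5 ≈ 8.4000)
1/(61163 + F(b)) = 1/(61163 + 42/5) = 1/(305857/5) = 5/305857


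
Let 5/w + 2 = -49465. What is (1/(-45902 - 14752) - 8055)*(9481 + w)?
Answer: -114568364008196981/1500185709 ≈ -7.6369e+7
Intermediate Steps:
w = -5/49467 (w = 5/(-2 - 49465) = 5/(-49467) = 5*(-1/49467) = -5/49467 ≈ -0.00010108)
(1/(-45902 - 14752) - 8055)*(9481 + w) = (1/(-45902 - 14752) - 8055)*(9481 - 5/49467) = (1/(-60654) - 8055)*(468996622/49467) = (-1/60654 - 8055)*(468996622/49467) = -488567971/60654*468996622/49467 = -114568364008196981/1500185709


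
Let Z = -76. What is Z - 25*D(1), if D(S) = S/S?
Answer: -101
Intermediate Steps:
D(S) = 1
Z - 25*D(1) = -76 - 25*1 = -76 - 25 = -101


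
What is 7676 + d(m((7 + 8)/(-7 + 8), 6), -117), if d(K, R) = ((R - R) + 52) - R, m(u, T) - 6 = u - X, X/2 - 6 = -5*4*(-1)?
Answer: 7845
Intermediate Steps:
X = 52 (X = 12 + 2*(-5*4*(-1)) = 12 + 2*(-20*(-1)) = 12 + 2*20 = 12 + 40 = 52)
m(u, T) = -46 + u (m(u, T) = 6 + (u - 1*52) = 6 + (u - 52) = 6 + (-52 + u) = -46 + u)
d(K, R) = 52 - R (d(K, R) = (0 + 52) - R = 52 - R)
7676 + d(m((7 + 8)/(-7 + 8), 6), -117) = 7676 + (52 - 1*(-117)) = 7676 + (52 + 117) = 7676 + 169 = 7845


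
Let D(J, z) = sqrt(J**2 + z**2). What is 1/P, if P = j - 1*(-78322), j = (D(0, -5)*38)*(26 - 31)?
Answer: 1/77372 ≈ 1.2925e-5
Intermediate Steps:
j = -950 (j = (sqrt(0**2 + (-5)**2)*38)*(26 - 31) = (sqrt(0 + 25)*38)*(-5) = (sqrt(25)*38)*(-5) = (5*38)*(-5) = 190*(-5) = -950)
P = 77372 (P = -950 - 1*(-78322) = -950 + 78322 = 77372)
1/P = 1/77372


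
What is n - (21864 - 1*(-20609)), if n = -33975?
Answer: -76448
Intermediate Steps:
n - (21864 - 1*(-20609)) = -33975 - (21864 - 1*(-20609)) = -33975 - (21864 + 20609) = -33975 - 1*42473 = -33975 - 42473 = -76448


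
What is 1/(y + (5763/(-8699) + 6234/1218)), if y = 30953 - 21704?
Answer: 1765897/16340649725 ≈ 0.00010807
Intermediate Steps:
y = 9249
1/(y + (5763/(-8699) + 6234/1218)) = 1/(9249 + (5763/(-8699) + 6234/1218)) = 1/(9249 + (5763*(-1/8699) + 6234*(1/1218))) = 1/(9249 + (-5763/8699 + 1039/203)) = 1/(9249 + 7868372/1765897) = 1/(16340649725/1765897) = 1765897/16340649725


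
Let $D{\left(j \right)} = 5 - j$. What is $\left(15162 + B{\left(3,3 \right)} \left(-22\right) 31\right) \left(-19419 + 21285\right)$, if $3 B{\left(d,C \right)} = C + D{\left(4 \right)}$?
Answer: $26595476$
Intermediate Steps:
$B{\left(d,C \right)} = \frac{1}{3} + \frac{C}{3}$ ($B{\left(d,C \right)} = \frac{C + \left(5 - 4\right)}{3} = \frac{C + 1}{3} = \frac{1 + C}{3} = \frac{1}{3} + \frac{C}{3}$)
$\left(15162 + B{\left(3,3 \right)} \left(-22\right) 31\right) \left(-19419 + 21285\right) = \left(15162 + \left(\frac{1}{3} + \frac{1}{3} \cdot 3\right) \left(-22\right) 31\right) \left(-19419 + 21285\right) = \left(15162 + \left(\frac{1}{3} + 1\right) \left(-22\right) 31\right) 1866 = \left(15162 + \frac{4}{3} \left(-22\right) 31\right) 1866 = \left(15162 - \frac{2728}{3}\right) 1866 = \frac{42758}{3} \cdot 1866 = 26595476$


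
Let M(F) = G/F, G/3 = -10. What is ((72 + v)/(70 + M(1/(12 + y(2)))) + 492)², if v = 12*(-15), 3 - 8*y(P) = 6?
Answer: 301414176144/1243225 ≈ 2.4245e+5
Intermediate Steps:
G = -30 (G = 3*(-10) = -30)
y(P) = -3/8 (y(P) = 3/8 - ⅛*6 = 3/8 - ¾ = -3/8)
M(F) = -30/F
v = -180
((72 + v)/(70 + M(1/(12 + y(2)))) + 492)² = ((72 - 180)/(70 - 30/(1/(12 - 3/8))) + 492)² = (-108/(70 - 30/(1/(93/8))) + 492)² = (-108/(70 - 30/8/93) + 492)² = (-108/(70 - 30*93/8) + 492)² = (-108/(70 - 1395/4) + 492)² = (-108/(-1115/4) + 492)² = (-108*(-4/1115) + 492)² = (432/1115 + 492)² = (549012/1115)² = 301414176144/1243225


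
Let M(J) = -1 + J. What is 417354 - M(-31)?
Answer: 417386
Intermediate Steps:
417354 - M(-31) = 417354 - (-1 - 31) = 417354 - 1*(-32) = 417354 + 32 = 417386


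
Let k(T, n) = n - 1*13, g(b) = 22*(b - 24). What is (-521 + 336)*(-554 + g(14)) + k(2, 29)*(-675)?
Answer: 132390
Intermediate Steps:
g(b) = -528 + 22*b (g(b) = 22*(-24 + b) = -528 + 22*b)
k(T, n) = -13 + n (k(T, n) = n - 13 = -13 + n)
(-521 + 336)*(-554 + g(14)) + k(2, 29)*(-675) = (-521 + 336)*(-554 + (-528 + 22*14)) + (-13 + 29)*(-675) = -185*(-554 + (-528 + 308)) + 16*(-675) = -185*(-554 - 220) - 10800 = -185*(-774) - 10800 = 143190 - 10800 = 132390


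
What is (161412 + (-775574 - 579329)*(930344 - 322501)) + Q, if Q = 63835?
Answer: -823568078982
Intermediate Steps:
(161412 + (-775574 - 579329)*(930344 - 322501)) + Q = (161412 + (-775574 - 579329)*(930344 - 322501)) + 63835 = (161412 - 1354903*607843) + 63835 = (161412 - 823568304229) + 63835 = -823568142817 + 63835 = -823568078982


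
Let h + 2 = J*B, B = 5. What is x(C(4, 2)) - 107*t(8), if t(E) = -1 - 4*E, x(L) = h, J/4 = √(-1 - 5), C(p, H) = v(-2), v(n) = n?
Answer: 3529 + 20*I*√6 ≈ 3529.0 + 48.99*I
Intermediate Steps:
C(p, H) = -2
J = 4*I*√6 (J = 4*√(-1 - 5) = 4*√(-6) = 4*(I*√6) = 4*I*√6 ≈ 9.798*I)
h = -2 + 20*I*√6 (h = -2 + (4*I*√6)*5 = -2 + 20*I*√6 ≈ -2.0 + 48.99*I)
x(L) = -2 + 20*I*√6
x(C(4, 2)) - 107*t(8) = (-2 + 20*I*√6) - 107*(-1 - 4*8) = (-2 + 20*I*√6) - 107*(-1 - 32) = (-2 + 20*I*√6) - 107*(-33) = (-2 + 20*I*√6) + 3531 = 3529 + 20*I*√6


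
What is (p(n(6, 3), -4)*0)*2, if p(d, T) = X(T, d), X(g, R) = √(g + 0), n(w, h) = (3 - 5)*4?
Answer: 0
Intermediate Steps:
n(w, h) = -8 (n(w, h) = -2*4 = -8)
X(g, R) = √g
p(d, T) = √T
(p(n(6, 3), -4)*0)*2 = (√(-4)*0)*2 = ((2*I)*0)*2 = 0*2 = 0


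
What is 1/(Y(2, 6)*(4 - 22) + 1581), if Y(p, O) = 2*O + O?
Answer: 1/1257 ≈ 0.00079555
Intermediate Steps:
Y(p, O) = 3*O
1/(Y(2, 6)*(4 - 22) + 1581) = 1/((3*6)*(4 - 22) + 1581) = 1/(18*(-18) + 1581) = 1/(-324 + 1581) = 1/1257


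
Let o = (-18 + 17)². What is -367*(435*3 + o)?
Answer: -479302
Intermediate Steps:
o = 1 (o = (-1)² = 1)
-367*(435*3 + o) = -367*(435*3 + 1) = -367*(1305 + 1) = -367*1306 = -479302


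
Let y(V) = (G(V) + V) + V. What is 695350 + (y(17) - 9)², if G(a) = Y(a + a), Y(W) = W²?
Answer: 2090111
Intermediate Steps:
G(a) = 4*a² (G(a) = (a + a)² = (2*a)² = 4*a²)
y(V) = 2*V + 4*V² (y(V) = (4*V² + V) + V = (V + 4*V²) + V = 2*V + 4*V²)
695350 + (y(17) - 9)² = 695350 + (2*17*(1 + 2*17) - 9)² = 695350 + (2*17*(1 + 34) - 9)² = 695350 + (2*17*35 - 9)² = 695350 + (1190 - 9)² = 695350 + 1181² = 695350 + 1394761 = 2090111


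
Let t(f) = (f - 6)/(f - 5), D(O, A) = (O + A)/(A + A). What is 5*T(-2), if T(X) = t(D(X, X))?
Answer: 25/4 ≈ 6.2500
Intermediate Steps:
D(O, A) = (A + O)/(2*A) (D(O, A) = (A + O)/((2*A)) = (A + O)*(1/(2*A)) = (A + O)/(2*A))
t(f) = (-6 + f)/(-5 + f)
T(X) = 5/4 (T(X) = (-6 + (X + X)/(2*X))/(-5 + (X + X)/(2*X)) = (-6 + (2*X)/(2*X))/(-5 + (2*X)/(2*X)) = (-6 + 1)/(-5 + 1) = -5/(-4) = -¼*(-5) = 5/4)
5*T(-2) = 5*(5/4) = 25/4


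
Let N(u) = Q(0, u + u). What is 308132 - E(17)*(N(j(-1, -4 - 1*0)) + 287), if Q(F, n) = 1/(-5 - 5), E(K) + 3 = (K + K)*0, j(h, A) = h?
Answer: 3089927/10 ≈ 3.0899e+5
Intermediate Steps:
E(K) = -3 (E(K) = -3 + (K + K)*0 = -3 + (2*K)*0 = -3 + 0 = -3)
Q(F, n) = -⅒ (Q(F, n) = 1/(-10) = -⅒)
N(u) = -⅒
308132 - E(17)*(N(j(-1, -4 - 1*0)) + 287) = 308132 - (-3)*(-⅒ + 287) = 308132 - (-3)*2869/10 = 308132 - 1*(-8607/10) = 308132 + 8607/10 = 3089927/10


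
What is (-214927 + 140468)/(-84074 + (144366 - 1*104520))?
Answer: 74459/44228 ≈ 1.6835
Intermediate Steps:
(-214927 + 140468)/(-84074 + (144366 - 1*104520)) = -74459/(-84074 + (144366 - 104520)) = -74459/(-84074 + 39846) = -74459/(-44228) = -74459*(-1/44228) = 74459/44228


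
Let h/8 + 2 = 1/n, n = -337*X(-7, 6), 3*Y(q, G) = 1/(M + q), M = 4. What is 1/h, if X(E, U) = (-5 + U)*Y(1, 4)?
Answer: -337/5512 ≈ -0.061139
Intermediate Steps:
Y(q, G) = 1/(3*(4 + q))
X(E, U) = -⅓ + U/15 (X(E, U) = (-5 + U)*(1/(3*(4 + 1))) = (-5 + U)*((⅓)/5) = (-5 + U)*((⅓)*(⅕)) = (-5 + U)*(1/15) = -⅓ + U/15)
n = -337/15 (n = -337*(-⅓ + (1/15)*6) = -337*(-⅓ + ⅖) = -337*1/15 = -337/15 ≈ -22.467)
h = -5512/337 (h = -16 + 8/(-337/15) = -16 + 8*(-15/337) = -16 - 120/337 = -5512/337 ≈ -16.356)
1/h = 1/(-5512/337) = -337/5512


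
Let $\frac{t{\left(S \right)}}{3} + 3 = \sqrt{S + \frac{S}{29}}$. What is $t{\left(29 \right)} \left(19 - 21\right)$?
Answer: $18 - 6 \sqrt{30} \approx -14.863$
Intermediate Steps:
$t{\left(S \right)} = -9 + \frac{3 \sqrt{870} \sqrt{S}}{29}$ ($t{\left(S \right)} = -9 + 3 \sqrt{S + \frac{S}{29}} = -9 + 3 \sqrt{\frac{30 S}{29}} = -9 + 3 \frac{\sqrt{870} \sqrt{S}}{29} = -9 + \frac{3 \sqrt{870} \sqrt{S}}{29}$)
$t{\left(29 \right)} \left(19 - 21\right) = \left(-9 + \frac{3 \sqrt{870} \sqrt{29}}{29}\right) \left(19 - 21\right) = \left(-9 + 3 \sqrt{30}\right) \left(19 - 21\right) = \left(-9 + 3 \sqrt{30}\right) \left(-2\right) = 18 - 6 \sqrt{30}$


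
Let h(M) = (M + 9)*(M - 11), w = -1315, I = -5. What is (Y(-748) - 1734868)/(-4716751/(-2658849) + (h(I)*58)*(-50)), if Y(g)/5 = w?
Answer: -4630233979107/493487091151 ≈ -9.3827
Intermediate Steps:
Y(g) = -6575 (Y(g) = 5*(-1315) = -6575)
h(M) = (-11 + M)*(9 + M) (h(M) = (9 + M)*(-11 + M) = (-11 + M)*(9 + M))
(Y(-748) - 1734868)/(-4716751/(-2658849) + (h(I)*58)*(-50)) = (-6575 - 1734868)/(-4716751/(-2658849) + ((-99 + (-5)² - 2*(-5))*58)*(-50)) = -1741443/(-4716751*(-1/2658849) + ((-99 + 25 + 10)*58)*(-50)) = -1741443/(4716751/2658849 - 64*58*(-50)) = -1741443/(4716751/2658849 - 3712*(-50)) = -1741443/(4716751/2658849 + 185600) = -1741443/493487091151/2658849 = -1741443*2658849/493487091151 = -4630233979107/493487091151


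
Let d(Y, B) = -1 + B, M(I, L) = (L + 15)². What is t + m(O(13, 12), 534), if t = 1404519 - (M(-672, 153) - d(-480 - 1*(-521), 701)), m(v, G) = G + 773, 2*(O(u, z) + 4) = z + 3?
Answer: 1378302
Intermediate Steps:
O(u, z) = -5/2 + z/2 (O(u, z) = -4 + (z + 3)/2 = -4 + (3 + z)/2 = -4 + (3/2 + z/2) = -5/2 + z/2)
M(I, L) = (15 + L)²
m(v, G) = 773 + G
t = 1376995 (t = 1404519 - ((15 + 153)² - (-1 + 701)) = 1404519 - (168² - 1*700) = 1404519 - (28224 - 700) = 1404519 - 1*27524 = 1404519 - 27524 = 1376995)
t + m(O(13, 12), 534) = 1376995 + (773 + 534) = 1376995 + 1307 = 1378302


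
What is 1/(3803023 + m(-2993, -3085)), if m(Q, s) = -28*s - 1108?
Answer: 1/3888295 ≈ 2.5718e-7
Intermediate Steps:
m(Q, s) = -1108 - 28*s
1/(3803023 + m(-2993, -3085)) = 1/(3803023 + (-1108 - 28*(-3085))) = 1/(3803023 + (-1108 + 86380)) = 1/(3803023 + 85272) = 1/3888295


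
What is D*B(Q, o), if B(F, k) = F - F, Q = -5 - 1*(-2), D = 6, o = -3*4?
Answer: 0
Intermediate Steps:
o = -12
Q = -3 (Q = -5 + 2 = -3)
B(F, k) = 0
D*B(Q, o) = 6*0 = 0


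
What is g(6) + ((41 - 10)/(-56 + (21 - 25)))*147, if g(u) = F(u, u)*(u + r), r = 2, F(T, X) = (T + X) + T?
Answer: 1361/20 ≈ 68.050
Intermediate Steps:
F(T, X) = X + 2*T
g(u) = 3*u*(2 + u) (g(u) = (u + 2*u)*(u + 2) = (3*u)*(2 + u) = 3*u*(2 + u))
g(6) + ((41 - 10)/(-56 + (21 - 25)))*147 = 3*6*(2 + 6) + ((41 - 10)/(-56 + (21 - 25)))*147 = 3*6*8 + (31/(-56 - 4))*147 = 144 + (31/(-60))*147 = 144 + (31*(-1/60))*147 = 144 - 31/60*147 = 144 - 1519/20 = 1361/20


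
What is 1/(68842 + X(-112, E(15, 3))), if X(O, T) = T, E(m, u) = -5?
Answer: 1/68837 ≈ 1.4527e-5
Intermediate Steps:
1/(68842 + X(-112, E(15, 3))) = 1/(68842 - 5) = 1/68837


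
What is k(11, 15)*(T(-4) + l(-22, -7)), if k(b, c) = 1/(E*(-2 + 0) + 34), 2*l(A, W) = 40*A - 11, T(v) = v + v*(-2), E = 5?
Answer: -883/48 ≈ -18.396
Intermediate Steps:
T(v) = -v (T(v) = v - 2*v = -v)
l(A, W) = -11/2 + 20*A (l(A, W) = (40*A - 11)/2 = (-11 + 40*A)/2 = -11/2 + 20*A)
k(b, c) = 1/24 (k(b, c) = 1/(5*(-2 + 0) + 34) = 1/(5*(-2) + 34) = 1/(-10 + 34) = 1/24)
k(11, 15)*(T(-4) + l(-22, -7)) = (-1*(-4) + (-11/2 + 20*(-22)))/24 = (4 + (-11/2 - 440))/24 = (4 - 891/2)/24 = (1/24)*(-883/2) = -883/48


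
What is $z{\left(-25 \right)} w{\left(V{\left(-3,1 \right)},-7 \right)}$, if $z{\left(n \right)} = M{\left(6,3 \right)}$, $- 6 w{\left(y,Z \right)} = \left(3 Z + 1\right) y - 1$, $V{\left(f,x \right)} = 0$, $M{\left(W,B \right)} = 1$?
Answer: $\frac{1}{6} \approx 0.16667$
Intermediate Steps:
$w{\left(y,Z \right)} = \frac{1}{6} - \frac{y \left(1 + 3 Z\right)}{6}$ ($w{\left(y,Z \right)} = - \frac{\left(3 Z + 1\right) y - 1}{6} = - \frac{\left(1 + 3 Z\right) y - 1}{6} = - \frac{y \left(1 + 3 Z\right) - 1}{6} = - \frac{-1 + y \left(1 + 3 Z\right)}{6} = \frac{1}{6} - \frac{y \left(1 + 3 Z\right)}{6}$)
$z{\left(n \right)} = 1$
$z{\left(-25 \right)} w{\left(V{\left(-3,1 \right)},-7 \right)} = 1 \left(\frac{1}{6} - 0 - \left(- \frac{7}{2}\right) 0\right) = 1 \left(\frac{1}{6} + 0 + 0\right) = 1 \cdot \frac{1}{6} = \frac{1}{6}$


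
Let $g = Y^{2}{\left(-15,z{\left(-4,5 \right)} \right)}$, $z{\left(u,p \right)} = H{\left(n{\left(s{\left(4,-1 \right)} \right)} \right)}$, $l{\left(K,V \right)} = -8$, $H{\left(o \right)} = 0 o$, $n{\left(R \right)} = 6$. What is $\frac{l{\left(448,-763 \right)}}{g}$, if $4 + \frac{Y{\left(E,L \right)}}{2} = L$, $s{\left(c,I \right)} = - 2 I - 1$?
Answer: $- \frac{1}{8} \approx -0.125$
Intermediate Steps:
$s{\left(c,I \right)} = -1 - 2 I$
$H{\left(o \right)} = 0$
$z{\left(u,p \right)} = 0$
$Y{\left(E,L \right)} = -8 + 2 L$
$g = 64$ ($g = \left(-8 + 2 \cdot 0\right)^{2} = \left(-8 + 0\right)^{2} = \left(-8\right)^{2} = 64$)
$\frac{l{\left(448,-763 \right)}}{g} = - \frac{8}{64} = \left(-8\right) \frac{1}{64} = - \frac{1}{8}$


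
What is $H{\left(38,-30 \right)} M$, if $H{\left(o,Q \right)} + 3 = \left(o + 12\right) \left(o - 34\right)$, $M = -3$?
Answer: $-591$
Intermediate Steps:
$H{\left(o,Q \right)} = -3 + \left(-34 + o\right) \left(12 + o\right)$ ($H{\left(o,Q \right)} = -3 + \left(o + 12\right) \left(o - 34\right) = -3 + \left(12 + o\right) \left(-34 + o\right) = -3 + \left(-34 + o\right) \left(12 + o\right)$)
$H{\left(38,-30 \right)} M = \left(-411 + 38^{2} - 836\right) \left(-3\right) = \left(-411 + 1444 - 836\right) \left(-3\right) = 197 \left(-3\right) = -591$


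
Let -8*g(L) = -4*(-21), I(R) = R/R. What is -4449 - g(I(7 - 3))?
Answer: -8877/2 ≈ -4438.5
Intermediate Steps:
I(R) = 1
g(L) = -21/2 (g(L) = -(-1)*(-21)/2 = -⅛*84 = -21/2)
-4449 - g(I(7 - 3)) = -4449 - 1*(-21/2) = -4449 + 21/2 = -8877/2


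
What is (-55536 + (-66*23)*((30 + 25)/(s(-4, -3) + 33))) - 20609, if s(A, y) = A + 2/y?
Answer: -1344559/17 ≈ -79092.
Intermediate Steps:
(-55536 + (-66*23)*((30 + 25)/(s(-4, -3) + 33))) - 20609 = (-55536 + (-66*23)*((30 + 25)/((-4 + 2/(-3)) + 33))) - 20609 = (-55536 - 83490/((-4 + 2*(-⅓)) + 33)) - 20609 = (-55536 - 83490/((-4 - ⅔) + 33)) - 20609 = (-55536 - 83490/(-14/3 + 33)) - 20609 = (-55536 - 83490/85/3) - 20609 = (-55536 - 83490*3/85) - 20609 = (-55536 - 1518*33/17) - 20609 = (-55536 - 50094/17) - 20609 = -994206/17 - 20609 = -1344559/17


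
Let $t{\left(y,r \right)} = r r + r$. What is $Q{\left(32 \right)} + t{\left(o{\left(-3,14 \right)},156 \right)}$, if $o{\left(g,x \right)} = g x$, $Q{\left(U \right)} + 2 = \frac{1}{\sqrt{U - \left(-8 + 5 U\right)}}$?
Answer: $24490 - \frac{i \sqrt{30}}{60} \approx 24490.0 - 0.091287 i$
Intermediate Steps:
$Q{\left(U \right)} = -2 + \frac{1}{\sqrt{8 - 4 U}}$ ($Q{\left(U \right)} = -2 + \frac{1}{\sqrt{U - \left(-8 + 5 U\right)}} = -2 + \frac{1}{\sqrt{8 - 4 U}}$)
$t{\left(y,r \right)} = r + r^{2}$ ($t{\left(y,r \right)} = r^{2} + r = r + r^{2}$)
$Q{\left(32 \right)} + t{\left(o{\left(-3,14 \right)},156 \right)} = \left(-2 + \frac{1}{2 \sqrt{2 - 32}}\right) + 156 \left(1 + 156\right) = \left(-2 + \frac{1}{2 \sqrt{2 - 32}}\right) + 156 \cdot 157 = \left(-2 + \frac{1}{2 i \sqrt{30}}\right) + 24492 = \left(-2 + \frac{\left(- \frac{1}{30}\right) i \sqrt{30}}{2}\right) + 24492 = \left(-2 - \frac{i \sqrt{30}}{60}\right) + 24492 = 24490 - \frac{i \sqrt{30}}{60}$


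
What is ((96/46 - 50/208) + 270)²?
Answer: 422834166049/5721664 ≈ 73901.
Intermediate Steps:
((96/46 - 50/208) + 270)² = ((96*(1/46) - 50*1/208) + 270)² = ((48/23 - 25/104) + 270)² = (4417/2392 + 270)² = (650257/2392)² = 422834166049/5721664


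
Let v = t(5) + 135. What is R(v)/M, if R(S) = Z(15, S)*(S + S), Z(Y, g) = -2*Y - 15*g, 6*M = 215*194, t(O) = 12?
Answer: -394254/4171 ≈ -94.523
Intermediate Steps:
M = 20855/3 (M = (215*194)/6 = (⅙)*41710 = 20855/3 ≈ 6951.7)
v = 147 (v = 12 + 135 = 147)
Z(Y, g) = -15*g - 2*Y
R(S) = 2*S*(-30 - 15*S) (R(S) = (-15*S - 2*15)*(S + S) = (-15*S - 30)*(2*S) = (-30 - 15*S)*(2*S) = 2*S*(-30 - 15*S))
R(v)/M = (-30*147*(2 + 147))/(20855/3) = -30*147*149*(3/20855) = -657090*3/20855 = -394254/4171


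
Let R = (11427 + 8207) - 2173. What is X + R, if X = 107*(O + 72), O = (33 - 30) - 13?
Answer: 24095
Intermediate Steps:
O = -10 (O = 3 - 13 = -10)
X = 6634 (X = 107*(-10 + 72) = 107*62 = 6634)
R = 17461 (R = 19634 - 2173 = 17461)
X + R = 6634 + 17461 = 24095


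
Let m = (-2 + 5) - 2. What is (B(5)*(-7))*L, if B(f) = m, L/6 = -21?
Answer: 882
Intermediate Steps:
L = -126 (L = 6*(-21) = -126)
m = 1 (m = 3 - 2 = 1)
B(f) = 1
(B(5)*(-7))*L = (1*(-7))*(-126) = -7*(-126) = 882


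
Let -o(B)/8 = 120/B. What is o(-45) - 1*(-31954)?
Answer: 95926/3 ≈ 31975.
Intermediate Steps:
o(B) = -960/B
o(-45) - 1*(-31954) = -960/(-45) - 1*(-31954) = -960*(-1/45) + 31954 = 64/3 + 31954 = 95926/3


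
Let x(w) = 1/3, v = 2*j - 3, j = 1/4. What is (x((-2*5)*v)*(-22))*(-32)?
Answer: 704/3 ≈ 234.67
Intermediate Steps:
j = ¼ ≈ 0.25000
v = -5/2 (v = 2*(¼) - 3 = ½ - 3 = -5/2 ≈ -2.5000)
x(w) = ⅓
(x((-2*5)*v)*(-22))*(-32) = ((⅓)*(-22))*(-32) = -22/3*(-32) = 704/3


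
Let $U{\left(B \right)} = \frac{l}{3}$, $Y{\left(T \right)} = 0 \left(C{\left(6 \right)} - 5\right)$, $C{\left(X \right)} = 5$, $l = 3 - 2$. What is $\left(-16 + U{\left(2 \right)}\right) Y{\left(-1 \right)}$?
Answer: $0$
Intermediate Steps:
$l = 1$ ($l = 3 - 2 = 1$)
$Y{\left(T \right)} = 0$ ($Y{\left(T \right)} = 0 \left(5 - 5\right) = 0 \cdot 0 = 0$)
$U{\left(B \right)} = \frac{1}{3}$ ($U{\left(B \right)} = 1 \cdot \frac{1}{3} = \frac{1}{3}$)
$\left(-16 + U{\left(2 \right)}\right) Y{\left(-1 \right)} = \left(-16 + \frac{1}{3}\right) 0 = \left(- \frac{47}{3}\right) 0 = 0$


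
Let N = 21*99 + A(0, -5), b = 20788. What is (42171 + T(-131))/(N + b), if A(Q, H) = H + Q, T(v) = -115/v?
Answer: 2762258/1497461 ≈ 1.8446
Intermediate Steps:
N = 2074 (N = 21*99 + (-5 + 0) = 2079 - 5 = 2074)
(42171 + T(-131))/(N + b) = (42171 - 115/(-131))/(2074 + 20788) = (42171 - 115*(-1/131))/22862 = (42171 + 115/131)*(1/22862) = (5524516/131)*(1/22862) = 2762258/1497461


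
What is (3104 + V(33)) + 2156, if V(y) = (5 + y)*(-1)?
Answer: 5222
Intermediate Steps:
V(y) = -5 - y
(3104 + V(33)) + 2156 = (3104 + (-5 - 1*33)) + 2156 = (3104 + (-5 - 33)) + 2156 = (3104 - 38) + 2156 = 3066 + 2156 = 5222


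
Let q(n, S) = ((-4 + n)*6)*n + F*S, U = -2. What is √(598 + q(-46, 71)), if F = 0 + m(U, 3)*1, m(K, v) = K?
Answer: 36*√11 ≈ 119.40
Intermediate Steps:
F = -2 (F = 0 - 2*1 = 0 - 2 = -2)
q(n, S) = -2*S + n*(-24 + 6*n) (q(n, S) = ((-4 + n)*6)*n - 2*S = (-24 + 6*n)*n - 2*S = n*(-24 + 6*n) - 2*S = -2*S + n*(-24 + 6*n))
√(598 + q(-46, 71)) = √(598 + (-24*(-46) - 2*71 + 6*(-46)²)) = √(598 + (1104 - 142 + 6*2116)) = √(598 + (1104 - 142 + 12696)) = √(598 + 13658) = √14256 = 36*√11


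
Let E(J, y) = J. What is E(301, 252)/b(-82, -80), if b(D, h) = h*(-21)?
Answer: 43/240 ≈ 0.17917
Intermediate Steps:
b(D, h) = -21*h
E(301, 252)/b(-82, -80) = 301/((-21*(-80))) = 301/1680 = 301*(1/1680) = 43/240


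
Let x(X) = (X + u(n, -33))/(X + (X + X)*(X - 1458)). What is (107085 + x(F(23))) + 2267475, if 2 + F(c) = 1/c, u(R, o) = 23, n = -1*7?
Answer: 7173723863132/3021075 ≈ 2.3746e+6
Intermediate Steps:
n = -7
F(c) = -2 + 1/c
x(X) = (23 + X)/(X + 2*X*(-1458 + X)) (x(X) = (X + 23)/(X + (X + X)*(X - 1458)) = (23 + X)/(X + (2*X)*(-1458 + X)) = (23 + X)/(X + 2*X*(-1458 + X)))
(107085 + x(F(23))) + 2267475 = (107085 + (23 + (-2 + 1/23))/((-2 + 1/23)*(-2915 + 2*(-2 + 1/23)))) + 2267475 = (107085 + (23 - 45/23)/((-45/23)*(-2915 + 2*(-45/23)))) + 2267475 = (107085 - 23/45*484/23/(-2915 - 90/23)) + 2267475 = (107085 - 23/45*484/23/(-67135/23)) + 2267475 = (107085 - 23/45*(-23/67135)*484/23) + 2267475 = (107085 + 11132/3021075) + 2267475 = 323511827507/3021075 + 2267475 = 7173723863132/3021075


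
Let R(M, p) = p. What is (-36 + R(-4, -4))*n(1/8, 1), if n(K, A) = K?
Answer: -5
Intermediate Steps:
(-36 + R(-4, -4))*n(1/8, 1) = (-36 - 4)/8 = -40*1/8 = -5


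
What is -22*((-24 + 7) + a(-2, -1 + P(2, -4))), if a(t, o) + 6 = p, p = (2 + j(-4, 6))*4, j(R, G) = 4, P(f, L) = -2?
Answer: -22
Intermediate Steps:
p = 24 (p = (2 + 4)*4 = 6*4 = 24)
a(t, o) = 18 (a(t, o) = -6 + 24 = 18)
-22*((-24 + 7) + a(-2, -1 + P(2, -4))) = -22*((-24 + 7) + 18) = -22*(-17 + 18) = -22*1 = -22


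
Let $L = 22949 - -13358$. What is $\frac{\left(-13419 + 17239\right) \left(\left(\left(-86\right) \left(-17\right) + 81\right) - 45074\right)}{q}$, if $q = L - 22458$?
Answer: $- \frac{166288420}{13849} \approx -12007.0$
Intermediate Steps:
$L = 36307$ ($L = 22949 + 13358 = 36307$)
$q = 13849$ ($q = 36307 - 22458 = 13849$)
$\frac{\left(-13419 + 17239\right) \left(\left(\left(-86\right) \left(-17\right) + 81\right) - 45074\right)}{q} = \frac{\left(-13419 + 17239\right) \left(\left(\left(-86\right) \left(-17\right) + 81\right) - 45074\right)}{13849} = 3820 \left(\left(1462 + 81\right) - 45074\right) \frac{1}{13849} = 3820 \left(1543 - 45074\right) \frac{1}{13849} = 3820 \left(-43531\right) \frac{1}{13849} = \left(-166288420\right) \frac{1}{13849} = - \frac{166288420}{13849}$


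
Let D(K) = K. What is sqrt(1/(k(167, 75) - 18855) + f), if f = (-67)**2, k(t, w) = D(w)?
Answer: sqrt(395804552205)/9390 ≈ 67.000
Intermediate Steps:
k(t, w) = w
f = 4489
sqrt(1/(k(167, 75) - 18855) + f) = sqrt(1/(75 - 18855) + 4489) = sqrt(1/(-18780) + 4489) = sqrt(-1/18780 + 4489) = sqrt(84303419/18780) = sqrt(395804552205)/9390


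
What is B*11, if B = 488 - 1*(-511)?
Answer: 10989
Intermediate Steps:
B = 999 (B = 488 + 511 = 999)
B*11 = 999*11 = 10989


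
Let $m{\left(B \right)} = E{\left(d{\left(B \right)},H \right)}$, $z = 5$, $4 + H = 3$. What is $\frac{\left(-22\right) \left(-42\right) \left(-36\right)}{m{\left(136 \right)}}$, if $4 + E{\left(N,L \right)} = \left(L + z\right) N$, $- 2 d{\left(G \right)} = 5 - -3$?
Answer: $\frac{8316}{5} \approx 1663.2$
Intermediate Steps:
$H = -1$ ($H = -4 + 3 = -1$)
$d{\left(G \right)} = -4$ ($d{\left(G \right)} = - \frac{5 - -3}{2} = - \frac{5 + 3}{2} = \left(- \frac{1}{2}\right) 8 = -4$)
$E{\left(N,L \right)} = -4 + N \left(5 + L\right)$ ($E{\left(N,L \right)} = -4 + \left(L + 5\right) N = -4 + \left(5 + L\right) N = -4 + N \left(5 + L\right)$)
$m{\left(B \right)} = -20$ ($m{\left(B \right)} = -4 + 5 \left(-4\right) - -4 = -4 - 20 + 4 = -20$)
$\frac{\left(-22\right) \left(-42\right) \left(-36\right)}{m{\left(136 \right)}} = \frac{\left(-22\right) \left(-42\right) \left(-36\right)}{-20} = 924 \left(-36\right) \left(- \frac{1}{20}\right) = \left(-33264\right) \left(- \frac{1}{20}\right) = \frac{8316}{5}$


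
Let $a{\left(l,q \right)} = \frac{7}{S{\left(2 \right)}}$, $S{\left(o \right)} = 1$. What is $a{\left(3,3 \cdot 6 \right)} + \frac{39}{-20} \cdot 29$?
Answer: $- \frac{991}{20} \approx -49.55$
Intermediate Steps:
$a{\left(l,q \right)} = 7$ ($a{\left(l,q \right)} = \frac{7}{1} = 7 \cdot 1 = 7$)
$a{\left(3,3 \cdot 6 \right)} + \frac{39}{-20} \cdot 29 = 7 + \frac{39}{-20} \cdot 29 = 7 + 39 \left(- \frac{1}{20}\right) 29 = 7 - \frac{1131}{20} = - \frac{991}{20}$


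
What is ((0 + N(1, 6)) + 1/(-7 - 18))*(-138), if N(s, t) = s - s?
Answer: 138/25 ≈ 5.5200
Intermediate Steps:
N(s, t) = 0
((0 + N(1, 6)) + 1/(-7 - 18))*(-138) = ((0 + 0) + 1/(-7 - 18))*(-138) = (0 + 1/(-25))*(-138) = (0 - 1/25)*(-138) = -1/25*(-138) = 138/25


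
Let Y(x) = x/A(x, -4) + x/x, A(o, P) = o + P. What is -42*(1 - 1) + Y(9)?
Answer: 14/5 ≈ 2.8000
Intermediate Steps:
A(o, P) = P + o
Y(x) = 1 + x/(-4 + x) (Y(x) = x/(-4 + x) + x/x = x/(-4 + x) + 1 = 1 + x/(-4 + x))
-42*(1 - 1) + Y(9) = -42*(1 - 1) + 2*(-2 + 9)/(-4 + 9) = -42*0 + 2*7/5 = -21*0 + 2*(1/5)*7 = 0 + 14/5 = 14/5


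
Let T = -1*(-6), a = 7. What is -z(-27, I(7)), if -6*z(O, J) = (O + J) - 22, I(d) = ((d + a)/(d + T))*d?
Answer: -539/78 ≈ -6.9103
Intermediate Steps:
T = 6
I(d) = d*(7 + d)/(6 + d) (I(d) = ((d + 7)/(d + 6))*d = ((7 + d)/(6 + d))*d = d*(7 + d)/(6 + d))
z(O, J) = 11/3 - J/6 - O/6 (z(O, J) = -((O + J) - 22)/6 = -((J + O) - 22)/6 = -(-22 + J + O)/6 = 11/3 - J/6 - O/6)
-z(-27, I(7)) = -(11/3 - 7*(7 + 7)/(6*(6 + 7)) - 1/6*(-27)) = -(11/3 - 7*14/(6*13) + 9/2) = -(11/3 - 1/6*98/13 + 9/2) = -(11/3 - 49/39 + 9/2) = -1*539/78 = -539/78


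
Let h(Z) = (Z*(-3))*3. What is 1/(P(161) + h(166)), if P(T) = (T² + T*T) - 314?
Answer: 1/50034 ≈ 1.9986e-5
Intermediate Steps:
P(T) = -314 + 2*T² (P(T) = (T² + T²) - 314 = 2*T² - 314 = -314 + 2*T²)
h(Z) = -9*Z (h(Z) = -3*Z*3 = -9*Z)
1/(P(161) + h(166)) = 1/((-314 + 2*161²) - 9*166) = 1/((-314 + 2*25921) - 1494) = 1/((-314 + 51842) - 1494) = 1/(51528 - 1494) = 1/50034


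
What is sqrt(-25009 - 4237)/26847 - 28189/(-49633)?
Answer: 28189/49633 + I*sqrt(29246)/26847 ≈ 0.56795 + 0.00637*I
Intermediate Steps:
sqrt(-25009 - 4237)/26847 - 28189/(-49633) = sqrt(-29246)*(1/26847) - 28189*(-1/49633) = (I*sqrt(29246))*(1/26847) + 28189/49633 = I*sqrt(29246)/26847 + 28189/49633 = 28189/49633 + I*sqrt(29246)/26847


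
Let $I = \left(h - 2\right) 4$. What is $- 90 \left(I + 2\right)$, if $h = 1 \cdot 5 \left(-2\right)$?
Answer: $4140$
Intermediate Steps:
$h = -10$ ($h = 5 \left(-2\right) = -10$)
$I = -48$ ($I = \left(-10 - 2\right) 4 = \left(-12\right) 4 = -48$)
$- 90 \left(I + 2\right) = - 90 \left(-48 + 2\right) = \left(-90\right) \left(-46\right) = 4140$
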